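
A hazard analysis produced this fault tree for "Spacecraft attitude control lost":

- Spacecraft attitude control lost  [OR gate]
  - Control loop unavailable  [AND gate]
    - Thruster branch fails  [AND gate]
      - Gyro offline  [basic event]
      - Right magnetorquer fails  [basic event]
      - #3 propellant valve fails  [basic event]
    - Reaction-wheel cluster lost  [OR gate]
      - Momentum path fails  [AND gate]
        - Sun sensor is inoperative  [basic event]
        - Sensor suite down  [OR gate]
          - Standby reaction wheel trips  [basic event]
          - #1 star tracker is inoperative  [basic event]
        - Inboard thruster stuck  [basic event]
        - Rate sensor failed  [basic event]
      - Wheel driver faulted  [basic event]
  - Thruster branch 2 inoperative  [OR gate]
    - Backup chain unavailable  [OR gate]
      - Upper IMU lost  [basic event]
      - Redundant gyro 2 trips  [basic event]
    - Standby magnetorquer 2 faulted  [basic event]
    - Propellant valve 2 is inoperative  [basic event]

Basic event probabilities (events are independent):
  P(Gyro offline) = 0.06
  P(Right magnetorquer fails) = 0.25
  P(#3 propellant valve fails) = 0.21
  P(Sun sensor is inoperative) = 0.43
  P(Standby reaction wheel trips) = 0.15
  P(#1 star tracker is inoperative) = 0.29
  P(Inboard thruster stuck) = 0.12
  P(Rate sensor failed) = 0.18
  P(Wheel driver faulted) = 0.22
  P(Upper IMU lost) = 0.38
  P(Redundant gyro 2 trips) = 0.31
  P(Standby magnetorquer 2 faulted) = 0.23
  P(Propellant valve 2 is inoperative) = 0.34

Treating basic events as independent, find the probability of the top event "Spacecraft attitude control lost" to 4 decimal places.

0.7827

P(Thruster branch fails) [AND] = 0.06 × 0.25 × 0.21 = 0.003150
P(Sensor suite down) [OR] = 1 − (1−0.15) × (1−0.29) = 0.396500
P(Momentum path fails) [AND] = 0.43 × 0.396500 × 0.12 × 0.18 = 0.003683
P(Reaction-wheel cluster lost) [OR] = 1 − (1−0.003683) × (1−0.22) = 0.222873
P(Control loop unavailable) [AND] = 0.003150 × 0.222873 = 0.000702
P(Backup chain unavailable) [OR] = 1 − (1−0.38) × (1−0.31) = 0.572200
P(Thruster branch 2 inoperative) [OR] = 1 − (1−0.572200) × (1−0.23) × (1−0.34) = 0.782592
P(Spacecraft attitude control lost) [OR] = 1 − (1−0.000702) × (1−0.782592) = 0.782745
Rounded to 4 decimal places: P(Spacecraft attitude control lost) ≈ 0.7827.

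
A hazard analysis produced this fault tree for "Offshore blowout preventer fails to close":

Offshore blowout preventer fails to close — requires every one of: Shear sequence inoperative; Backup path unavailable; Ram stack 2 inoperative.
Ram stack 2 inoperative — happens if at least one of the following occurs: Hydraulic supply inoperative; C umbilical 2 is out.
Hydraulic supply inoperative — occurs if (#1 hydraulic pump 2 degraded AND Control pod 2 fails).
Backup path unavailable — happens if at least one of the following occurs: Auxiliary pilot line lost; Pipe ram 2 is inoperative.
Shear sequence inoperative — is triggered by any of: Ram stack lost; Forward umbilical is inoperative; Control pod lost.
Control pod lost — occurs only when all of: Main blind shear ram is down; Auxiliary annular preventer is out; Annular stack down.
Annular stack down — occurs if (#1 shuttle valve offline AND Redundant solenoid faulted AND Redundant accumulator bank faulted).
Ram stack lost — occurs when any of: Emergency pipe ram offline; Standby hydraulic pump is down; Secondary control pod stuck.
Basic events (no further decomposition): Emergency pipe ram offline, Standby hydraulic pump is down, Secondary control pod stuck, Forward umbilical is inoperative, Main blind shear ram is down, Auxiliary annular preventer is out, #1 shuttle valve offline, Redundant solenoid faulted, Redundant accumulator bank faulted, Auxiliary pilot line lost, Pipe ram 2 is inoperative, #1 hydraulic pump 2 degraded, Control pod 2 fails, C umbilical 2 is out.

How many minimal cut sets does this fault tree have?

20

Ram stack lost [OR]: union of children's cut sets → 3 cut set(s).
Annular stack down [AND]: one cut set from each child combined → 1 × 1 × 1 = 1 cut set(s).
Control pod lost [AND]: one cut set from each child combined → 1 × 1 × 1 = 1 cut set(s).
Shear sequence inoperative [OR]: union of children's cut sets → 5 cut set(s).
Backup path unavailable [OR]: union of children's cut sets → 2 cut set(s).
Hydraulic supply inoperative [AND]: one cut set from each child combined → 1 × 1 = 1 cut set(s).
Ram stack 2 inoperative [OR]: union of children's cut sets → 2 cut set(s).
Offshore blowout preventer fails to close [AND]: one cut set from each child combined → 5 × 2 × 2 = 20 cut set(s).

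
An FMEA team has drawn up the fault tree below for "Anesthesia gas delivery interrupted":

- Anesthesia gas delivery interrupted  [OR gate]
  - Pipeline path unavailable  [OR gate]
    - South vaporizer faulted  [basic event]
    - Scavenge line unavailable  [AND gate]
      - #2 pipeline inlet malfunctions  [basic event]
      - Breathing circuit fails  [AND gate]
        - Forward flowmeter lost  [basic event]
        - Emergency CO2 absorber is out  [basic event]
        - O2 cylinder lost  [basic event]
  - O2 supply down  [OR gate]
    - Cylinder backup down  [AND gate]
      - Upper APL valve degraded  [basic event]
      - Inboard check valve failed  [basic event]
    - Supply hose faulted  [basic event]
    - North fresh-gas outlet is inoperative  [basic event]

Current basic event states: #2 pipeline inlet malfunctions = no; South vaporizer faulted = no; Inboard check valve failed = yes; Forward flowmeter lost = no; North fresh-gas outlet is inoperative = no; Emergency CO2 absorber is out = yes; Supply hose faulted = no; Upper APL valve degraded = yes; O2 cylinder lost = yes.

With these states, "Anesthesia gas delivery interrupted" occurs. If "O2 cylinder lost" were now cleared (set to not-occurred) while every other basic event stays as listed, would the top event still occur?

Yes

Counterfactual: set "O2 cylinder lost" to not occurred.
Breathing circuit fails [AND]: Forward flowmeter lost=not, Emergency CO2 absorber is out=occurs, O2 cylinder lost=not → not all inputs occur → does not occur.
Scavenge line unavailable [AND]: #2 pipeline inlet malfunctions=not, Breathing circuit fails=not → not all inputs occur → does not occur.
Pipeline path unavailable [OR]: South vaporizer faulted=not, Scavenge line unavailable=not → no input occurs → does not occur.
Cylinder backup down [AND]: Upper APL valve degraded=occurs, Inboard check valve failed=occurs → all inputs occur → occurs.
O2 supply down [OR]: Cylinder backup down=occurs, Supply hose faulted=not, North fresh-gas outlet is inoperative=not → at least one input occurs → occurs.
Anesthesia gas delivery interrupted [OR]: Pipeline path unavailable=not, O2 supply down=occurs → at least one input occurs → occurs.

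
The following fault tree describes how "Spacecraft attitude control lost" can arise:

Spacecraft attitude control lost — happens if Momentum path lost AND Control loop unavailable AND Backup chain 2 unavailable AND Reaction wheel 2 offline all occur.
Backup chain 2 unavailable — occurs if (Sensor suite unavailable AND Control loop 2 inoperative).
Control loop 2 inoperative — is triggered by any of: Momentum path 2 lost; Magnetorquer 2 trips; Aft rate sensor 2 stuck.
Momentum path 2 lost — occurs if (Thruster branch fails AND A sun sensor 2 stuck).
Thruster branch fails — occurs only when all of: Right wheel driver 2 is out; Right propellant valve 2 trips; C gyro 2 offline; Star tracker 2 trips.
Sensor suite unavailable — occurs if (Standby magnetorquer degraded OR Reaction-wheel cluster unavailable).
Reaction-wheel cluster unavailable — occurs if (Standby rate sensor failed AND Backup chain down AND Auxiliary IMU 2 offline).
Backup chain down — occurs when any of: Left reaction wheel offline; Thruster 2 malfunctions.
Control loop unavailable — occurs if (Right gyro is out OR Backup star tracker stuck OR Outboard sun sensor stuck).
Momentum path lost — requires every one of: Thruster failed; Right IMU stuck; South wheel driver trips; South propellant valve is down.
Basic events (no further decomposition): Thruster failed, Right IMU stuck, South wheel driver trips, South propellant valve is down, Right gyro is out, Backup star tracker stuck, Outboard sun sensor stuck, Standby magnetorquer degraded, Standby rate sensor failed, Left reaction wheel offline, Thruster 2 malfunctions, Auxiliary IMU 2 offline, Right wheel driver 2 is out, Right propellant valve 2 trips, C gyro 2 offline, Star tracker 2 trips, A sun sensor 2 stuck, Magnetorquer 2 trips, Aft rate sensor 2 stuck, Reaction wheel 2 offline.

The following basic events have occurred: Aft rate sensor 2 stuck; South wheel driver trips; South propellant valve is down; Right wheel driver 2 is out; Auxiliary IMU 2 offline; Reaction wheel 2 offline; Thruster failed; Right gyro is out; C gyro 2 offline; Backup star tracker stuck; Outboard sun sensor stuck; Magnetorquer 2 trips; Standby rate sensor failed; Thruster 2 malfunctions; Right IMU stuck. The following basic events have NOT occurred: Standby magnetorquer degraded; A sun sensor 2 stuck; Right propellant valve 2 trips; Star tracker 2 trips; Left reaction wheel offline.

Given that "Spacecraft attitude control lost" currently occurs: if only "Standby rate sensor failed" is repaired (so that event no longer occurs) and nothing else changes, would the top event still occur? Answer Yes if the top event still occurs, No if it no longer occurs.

No

Counterfactual: set "Standby rate sensor failed" to not occurred.
Momentum path lost [AND]: Thruster failed=occurs, Right IMU stuck=occurs, South wheel driver trips=occurs, South propellant valve is down=occurs → all inputs occur → occurs.
Control loop unavailable [OR]: Right gyro is out=occurs, Backup star tracker stuck=occurs, Outboard sun sensor stuck=occurs → at least one input occurs → occurs.
Backup chain down [OR]: Left reaction wheel offline=not, Thruster 2 malfunctions=occurs → at least one input occurs → occurs.
Reaction-wheel cluster unavailable [AND]: Standby rate sensor failed=not, Backup chain down=occurs, Auxiliary IMU 2 offline=occurs → not all inputs occur → does not occur.
Sensor suite unavailable [OR]: Standby magnetorquer degraded=not, Reaction-wheel cluster unavailable=not → no input occurs → does not occur.
Thruster branch fails [AND]: Right wheel driver 2 is out=occurs, Right propellant valve 2 trips=not, C gyro 2 offline=occurs, Star tracker 2 trips=not → not all inputs occur → does not occur.
Momentum path 2 lost [AND]: Thruster branch fails=not, A sun sensor 2 stuck=not → not all inputs occur → does not occur.
Control loop 2 inoperative [OR]: Momentum path 2 lost=not, Magnetorquer 2 trips=occurs, Aft rate sensor 2 stuck=occurs → at least one input occurs → occurs.
Backup chain 2 unavailable [AND]: Sensor suite unavailable=not, Control loop 2 inoperative=occurs → not all inputs occur → does not occur.
Spacecraft attitude control lost [AND]: Momentum path lost=occurs, Control loop unavailable=occurs, Backup chain 2 unavailable=not, Reaction wheel 2 offline=occurs → not all inputs occur → does not occur.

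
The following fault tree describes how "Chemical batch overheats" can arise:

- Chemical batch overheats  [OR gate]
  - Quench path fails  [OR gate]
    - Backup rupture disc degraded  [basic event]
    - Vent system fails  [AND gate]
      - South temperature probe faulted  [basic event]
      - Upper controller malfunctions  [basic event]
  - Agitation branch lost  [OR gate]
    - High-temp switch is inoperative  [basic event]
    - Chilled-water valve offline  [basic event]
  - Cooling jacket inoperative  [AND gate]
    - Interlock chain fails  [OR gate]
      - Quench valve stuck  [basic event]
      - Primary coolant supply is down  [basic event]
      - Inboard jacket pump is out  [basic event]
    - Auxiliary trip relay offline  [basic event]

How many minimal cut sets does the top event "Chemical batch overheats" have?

7

Vent system fails [AND]: one cut set from each child combined → 1 × 1 = 1 cut set(s).
Quench path fails [OR]: union of children's cut sets → 2 cut set(s).
Agitation branch lost [OR]: union of children's cut sets → 2 cut set(s).
Interlock chain fails [OR]: union of children's cut sets → 3 cut set(s).
Cooling jacket inoperative [AND]: one cut set from each child combined → 3 × 1 = 3 cut set(s).
Chemical batch overheats [OR]: union of children's cut sets → 7 cut set(s).
Minimal cut sets: {Backup rupture disc degraded}; {South temperature probe faulted, Upper controller malfunctions}; {High-temp switch is inoperative}; {Chilled-water valve offline}; {Auxiliary trip relay offline, Quench valve stuck}; {Auxiliary trip relay offline, Primary coolant supply is down}; {Auxiliary trip relay offline, Inboard jacket pump is out}.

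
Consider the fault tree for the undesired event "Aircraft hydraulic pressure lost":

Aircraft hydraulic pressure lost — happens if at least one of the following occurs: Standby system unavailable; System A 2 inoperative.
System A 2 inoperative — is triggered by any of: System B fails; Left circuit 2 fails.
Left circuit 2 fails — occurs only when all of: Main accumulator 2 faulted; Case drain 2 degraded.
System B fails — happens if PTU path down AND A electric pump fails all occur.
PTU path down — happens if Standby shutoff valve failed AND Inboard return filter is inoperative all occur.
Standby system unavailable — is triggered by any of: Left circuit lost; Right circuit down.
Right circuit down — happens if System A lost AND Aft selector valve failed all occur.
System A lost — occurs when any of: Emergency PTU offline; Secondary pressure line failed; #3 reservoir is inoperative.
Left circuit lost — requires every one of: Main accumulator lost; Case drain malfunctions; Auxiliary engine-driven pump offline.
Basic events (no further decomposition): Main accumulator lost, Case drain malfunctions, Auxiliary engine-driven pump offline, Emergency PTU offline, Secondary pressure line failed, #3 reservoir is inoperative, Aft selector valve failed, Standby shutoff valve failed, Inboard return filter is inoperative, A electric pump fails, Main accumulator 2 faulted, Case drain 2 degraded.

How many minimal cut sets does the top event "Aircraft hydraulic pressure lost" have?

Left circuit lost [AND]: one cut set from each child combined → 1 × 1 × 1 = 1 cut set(s).
System A lost [OR]: union of children's cut sets → 3 cut set(s).
Right circuit down [AND]: one cut set from each child combined → 3 × 1 = 3 cut set(s).
Standby system unavailable [OR]: union of children's cut sets → 4 cut set(s).
PTU path down [AND]: one cut set from each child combined → 1 × 1 = 1 cut set(s).
System B fails [AND]: one cut set from each child combined → 1 × 1 = 1 cut set(s).
Left circuit 2 fails [AND]: one cut set from each child combined → 1 × 1 = 1 cut set(s).
System A 2 inoperative [OR]: union of children's cut sets → 2 cut set(s).
Aircraft hydraulic pressure lost [OR]: union of children's cut sets → 6 cut set(s).
Minimal cut sets: {Auxiliary engine-driven pump offline, Case drain malfunctions, Main accumulator lost}; {Aft selector valve failed, Emergency PTU offline}; {Aft selector valve failed, Secondary pressure line failed}; {#3 reservoir is inoperative, Aft selector valve failed}; {A electric pump fails, Inboard return filter is inoperative, Standby shutoff valve failed}; {Case drain 2 degraded, Main accumulator 2 faulted}.

6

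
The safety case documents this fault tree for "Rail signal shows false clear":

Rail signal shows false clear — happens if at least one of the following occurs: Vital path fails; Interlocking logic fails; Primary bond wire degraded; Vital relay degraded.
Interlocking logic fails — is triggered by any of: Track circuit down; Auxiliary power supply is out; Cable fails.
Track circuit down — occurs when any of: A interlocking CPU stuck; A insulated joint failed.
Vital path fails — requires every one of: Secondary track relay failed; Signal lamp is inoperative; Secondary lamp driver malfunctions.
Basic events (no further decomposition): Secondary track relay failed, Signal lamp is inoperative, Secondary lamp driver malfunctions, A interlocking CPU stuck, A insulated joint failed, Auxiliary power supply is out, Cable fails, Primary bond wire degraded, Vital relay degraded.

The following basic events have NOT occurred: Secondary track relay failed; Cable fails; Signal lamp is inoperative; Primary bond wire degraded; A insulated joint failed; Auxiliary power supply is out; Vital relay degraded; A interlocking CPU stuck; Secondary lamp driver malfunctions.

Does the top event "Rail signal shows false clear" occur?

Vital path fails [AND]: Secondary track relay failed=not, Signal lamp is inoperative=not, Secondary lamp driver malfunctions=not → not all inputs occur → does not occur.
Track circuit down [OR]: A interlocking CPU stuck=not, A insulated joint failed=not → no input occurs → does not occur.
Interlocking logic fails [OR]: Track circuit down=not, Auxiliary power supply is out=not, Cable fails=not → no input occurs → does not occur.
Rail signal shows false clear [OR]: Vital path fails=not, Interlocking logic fails=not, Primary bond wire degraded=not, Vital relay degraded=not → no input occurs → does not occur.

No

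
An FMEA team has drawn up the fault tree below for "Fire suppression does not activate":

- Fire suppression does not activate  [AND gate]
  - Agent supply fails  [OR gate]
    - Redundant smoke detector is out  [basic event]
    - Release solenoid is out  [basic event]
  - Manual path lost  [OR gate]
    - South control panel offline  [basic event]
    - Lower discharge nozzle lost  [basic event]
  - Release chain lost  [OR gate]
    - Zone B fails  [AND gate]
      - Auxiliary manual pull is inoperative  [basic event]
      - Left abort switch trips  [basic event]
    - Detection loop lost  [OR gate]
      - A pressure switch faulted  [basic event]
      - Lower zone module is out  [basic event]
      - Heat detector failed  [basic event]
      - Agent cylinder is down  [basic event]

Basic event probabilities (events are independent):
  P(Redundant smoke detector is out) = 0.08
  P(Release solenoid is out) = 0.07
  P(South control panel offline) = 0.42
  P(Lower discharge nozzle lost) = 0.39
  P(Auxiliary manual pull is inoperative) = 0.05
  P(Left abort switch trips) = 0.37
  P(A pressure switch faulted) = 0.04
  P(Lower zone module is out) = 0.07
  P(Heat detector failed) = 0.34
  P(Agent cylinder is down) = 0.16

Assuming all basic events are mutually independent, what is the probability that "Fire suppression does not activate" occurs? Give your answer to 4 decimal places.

P(Agent supply fails) [OR] = 1 − (1−0.08) × (1−0.07) = 0.144400
P(Manual path lost) [OR] = 1 − (1−0.42) × (1−0.39) = 0.646200
P(Zone B fails) [AND] = 0.05 × 0.37 = 0.018500
P(Detection loop lost) [OR] = 1 − (1−0.04) × (1−0.07) × (1−0.34) × (1−0.16) = 0.505032
P(Release chain lost) [OR] = 1 − (1−0.018500) × (1−0.505032) = 0.514189
P(Fire suppression does not activate) [AND] = 0.144400 × 0.646200 × 0.514189 = 0.047980
Rounded to 4 decimal places: P(Fire suppression does not activate) ≈ 0.0480.

0.0480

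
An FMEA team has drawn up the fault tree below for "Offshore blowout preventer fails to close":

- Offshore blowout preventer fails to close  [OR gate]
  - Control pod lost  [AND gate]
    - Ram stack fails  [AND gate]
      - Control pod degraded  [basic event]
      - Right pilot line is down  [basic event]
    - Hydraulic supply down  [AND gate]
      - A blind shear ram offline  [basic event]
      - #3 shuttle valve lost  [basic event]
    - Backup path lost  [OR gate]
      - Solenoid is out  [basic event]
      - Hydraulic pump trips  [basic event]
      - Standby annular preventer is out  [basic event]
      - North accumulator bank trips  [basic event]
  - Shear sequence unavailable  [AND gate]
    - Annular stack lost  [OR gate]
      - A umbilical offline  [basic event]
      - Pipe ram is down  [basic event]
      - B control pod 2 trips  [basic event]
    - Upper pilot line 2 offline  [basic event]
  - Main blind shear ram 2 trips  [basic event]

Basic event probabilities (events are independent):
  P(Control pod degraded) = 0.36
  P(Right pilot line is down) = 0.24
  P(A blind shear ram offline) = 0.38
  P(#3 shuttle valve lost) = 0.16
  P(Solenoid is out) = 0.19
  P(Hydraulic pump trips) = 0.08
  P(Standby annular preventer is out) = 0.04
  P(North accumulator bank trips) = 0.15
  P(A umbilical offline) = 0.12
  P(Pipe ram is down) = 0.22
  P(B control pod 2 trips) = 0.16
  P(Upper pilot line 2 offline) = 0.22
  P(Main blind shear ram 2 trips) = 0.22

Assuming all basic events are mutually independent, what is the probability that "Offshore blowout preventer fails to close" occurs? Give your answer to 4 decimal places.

0.2941

P(Ram stack fails) [AND] = 0.36 × 0.24 = 0.086400
P(Hydraulic supply down) [AND] = 0.38 × 0.16 = 0.060800
P(Backup path lost) [OR] = 1 − (1−0.19) × (1−0.08) × (1−0.04) × (1−0.15) = 0.391917
P(Control pod lost) [AND] = 0.086400 × 0.060800 × 0.391917 = 0.002059
P(Annular stack lost) [OR] = 1 − (1−0.12) × (1−0.22) × (1−0.16) = 0.423424
P(Shear sequence unavailable) [AND] = 0.423424 × 0.22 = 0.093153
P(Offshore blowout preventer fails to close) [OR] = 1 − (1−0.002059) × (1−0.093153) × (1−0.22) = 0.294116
Rounded to 4 decimal places: P(Offshore blowout preventer fails to close) ≈ 0.2941.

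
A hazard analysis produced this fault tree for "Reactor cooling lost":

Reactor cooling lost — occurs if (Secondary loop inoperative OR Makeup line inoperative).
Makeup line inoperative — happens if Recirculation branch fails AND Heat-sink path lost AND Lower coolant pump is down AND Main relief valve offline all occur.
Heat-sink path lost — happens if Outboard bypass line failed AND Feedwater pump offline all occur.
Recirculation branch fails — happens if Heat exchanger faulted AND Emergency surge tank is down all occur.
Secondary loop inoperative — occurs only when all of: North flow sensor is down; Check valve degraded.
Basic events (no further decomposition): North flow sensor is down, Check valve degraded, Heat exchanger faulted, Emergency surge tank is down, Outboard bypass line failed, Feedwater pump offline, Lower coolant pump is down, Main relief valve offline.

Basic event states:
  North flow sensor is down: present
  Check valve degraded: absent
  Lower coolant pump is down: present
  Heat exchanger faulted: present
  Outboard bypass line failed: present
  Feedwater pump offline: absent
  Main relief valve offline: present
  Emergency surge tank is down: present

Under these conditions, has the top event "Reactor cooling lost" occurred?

No

Secondary loop inoperative [AND]: North flow sensor is down=occurs, Check valve degraded=not → not all inputs occur → does not occur.
Recirculation branch fails [AND]: Heat exchanger faulted=occurs, Emergency surge tank is down=occurs → all inputs occur → occurs.
Heat-sink path lost [AND]: Outboard bypass line failed=occurs, Feedwater pump offline=not → not all inputs occur → does not occur.
Makeup line inoperative [AND]: Recirculation branch fails=occurs, Heat-sink path lost=not, Lower coolant pump is down=occurs, Main relief valve offline=occurs → not all inputs occur → does not occur.
Reactor cooling lost [OR]: Secondary loop inoperative=not, Makeup line inoperative=not → no input occurs → does not occur.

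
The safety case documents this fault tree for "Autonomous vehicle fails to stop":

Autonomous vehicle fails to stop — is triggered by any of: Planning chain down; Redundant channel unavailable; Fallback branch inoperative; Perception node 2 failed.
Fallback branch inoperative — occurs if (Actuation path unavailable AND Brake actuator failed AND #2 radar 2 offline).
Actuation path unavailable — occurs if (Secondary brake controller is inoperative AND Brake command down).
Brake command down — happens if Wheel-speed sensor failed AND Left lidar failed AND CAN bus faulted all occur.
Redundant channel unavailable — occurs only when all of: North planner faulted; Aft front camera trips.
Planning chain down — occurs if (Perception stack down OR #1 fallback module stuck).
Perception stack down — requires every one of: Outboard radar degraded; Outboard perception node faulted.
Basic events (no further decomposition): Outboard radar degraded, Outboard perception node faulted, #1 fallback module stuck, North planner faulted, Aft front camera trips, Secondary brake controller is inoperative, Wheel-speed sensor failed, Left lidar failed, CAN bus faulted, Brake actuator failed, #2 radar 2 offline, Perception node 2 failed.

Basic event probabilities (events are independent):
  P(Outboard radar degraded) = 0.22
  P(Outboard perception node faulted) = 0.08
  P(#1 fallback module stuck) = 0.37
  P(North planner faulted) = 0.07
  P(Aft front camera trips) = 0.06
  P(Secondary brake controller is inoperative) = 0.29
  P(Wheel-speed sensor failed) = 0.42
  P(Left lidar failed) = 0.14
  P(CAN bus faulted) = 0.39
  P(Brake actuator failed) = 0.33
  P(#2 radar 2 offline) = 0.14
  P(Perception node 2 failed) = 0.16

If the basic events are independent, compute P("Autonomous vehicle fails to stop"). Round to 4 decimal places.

0.4825

P(Perception stack down) [AND] = 0.22 × 0.08 = 0.017600
P(Planning chain down) [OR] = 1 − (1−0.017600) × (1−0.37) = 0.381088
P(Redundant channel unavailable) [AND] = 0.07 × 0.06 = 0.004200
P(Brake command down) [AND] = 0.42 × 0.14 × 0.39 = 0.022932
P(Actuation path unavailable) [AND] = 0.29 × 0.022932 = 0.006650
P(Fallback branch inoperative) [AND] = 0.006650 × 0.33 × 0.14 = 0.000307
P(Autonomous vehicle fails to stop) [OR] = 1 − (1−0.381088) × (1−0.004200) × (1−0.000307) × (1−0.16) = 0.482456
Rounded to 4 decimal places: P(Autonomous vehicle fails to stop) ≈ 0.4825.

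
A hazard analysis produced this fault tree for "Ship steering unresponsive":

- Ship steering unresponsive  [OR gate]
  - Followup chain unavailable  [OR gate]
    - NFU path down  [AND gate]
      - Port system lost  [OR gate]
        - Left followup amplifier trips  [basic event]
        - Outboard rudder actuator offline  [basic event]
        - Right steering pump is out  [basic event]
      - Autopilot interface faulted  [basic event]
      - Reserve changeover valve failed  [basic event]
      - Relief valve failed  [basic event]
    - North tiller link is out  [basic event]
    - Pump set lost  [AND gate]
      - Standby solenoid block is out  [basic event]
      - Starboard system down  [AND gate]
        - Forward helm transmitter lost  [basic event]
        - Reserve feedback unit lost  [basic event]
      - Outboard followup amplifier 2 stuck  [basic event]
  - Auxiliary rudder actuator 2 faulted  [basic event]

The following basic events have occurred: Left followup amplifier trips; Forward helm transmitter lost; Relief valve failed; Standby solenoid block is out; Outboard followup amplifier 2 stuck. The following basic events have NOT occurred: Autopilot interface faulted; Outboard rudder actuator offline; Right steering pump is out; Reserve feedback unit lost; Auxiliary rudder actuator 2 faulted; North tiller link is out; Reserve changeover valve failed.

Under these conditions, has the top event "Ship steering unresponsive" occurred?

Port system lost [OR]: Left followup amplifier trips=occurs, Outboard rudder actuator offline=not, Right steering pump is out=not → at least one input occurs → occurs.
NFU path down [AND]: Port system lost=occurs, Autopilot interface faulted=not, Reserve changeover valve failed=not, Relief valve failed=occurs → not all inputs occur → does not occur.
Starboard system down [AND]: Forward helm transmitter lost=occurs, Reserve feedback unit lost=not → not all inputs occur → does not occur.
Pump set lost [AND]: Standby solenoid block is out=occurs, Starboard system down=not, Outboard followup amplifier 2 stuck=occurs → not all inputs occur → does not occur.
Followup chain unavailable [OR]: NFU path down=not, North tiller link is out=not, Pump set lost=not → no input occurs → does not occur.
Ship steering unresponsive [OR]: Followup chain unavailable=not, Auxiliary rudder actuator 2 faulted=not → no input occurs → does not occur.

No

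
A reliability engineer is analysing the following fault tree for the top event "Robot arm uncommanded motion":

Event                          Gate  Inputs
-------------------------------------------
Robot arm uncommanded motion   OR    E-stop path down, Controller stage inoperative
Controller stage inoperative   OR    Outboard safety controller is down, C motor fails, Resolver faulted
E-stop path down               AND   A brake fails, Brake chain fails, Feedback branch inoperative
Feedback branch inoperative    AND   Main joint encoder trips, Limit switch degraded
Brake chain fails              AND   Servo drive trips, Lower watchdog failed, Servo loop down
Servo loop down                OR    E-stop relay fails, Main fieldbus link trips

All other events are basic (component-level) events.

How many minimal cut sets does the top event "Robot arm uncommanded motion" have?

5

Servo loop down [OR]: union of children's cut sets → 2 cut set(s).
Brake chain fails [AND]: one cut set from each child combined → 1 × 1 × 2 = 2 cut set(s).
Feedback branch inoperative [AND]: one cut set from each child combined → 1 × 1 = 1 cut set(s).
E-stop path down [AND]: one cut set from each child combined → 1 × 2 × 1 = 2 cut set(s).
Controller stage inoperative [OR]: union of children's cut sets → 3 cut set(s).
Robot arm uncommanded motion [OR]: union of children's cut sets → 5 cut set(s).
Minimal cut sets: {A brake fails, E-stop relay fails, Limit switch degraded, Lower watchdog failed, Main joint encoder trips, Servo drive trips}; {A brake fails, Limit switch degraded, Lower watchdog failed, Main fieldbus link trips, Main joint encoder trips, Servo drive trips}; {Outboard safety controller is down}; {C motor fails}; {Resolver faulted}.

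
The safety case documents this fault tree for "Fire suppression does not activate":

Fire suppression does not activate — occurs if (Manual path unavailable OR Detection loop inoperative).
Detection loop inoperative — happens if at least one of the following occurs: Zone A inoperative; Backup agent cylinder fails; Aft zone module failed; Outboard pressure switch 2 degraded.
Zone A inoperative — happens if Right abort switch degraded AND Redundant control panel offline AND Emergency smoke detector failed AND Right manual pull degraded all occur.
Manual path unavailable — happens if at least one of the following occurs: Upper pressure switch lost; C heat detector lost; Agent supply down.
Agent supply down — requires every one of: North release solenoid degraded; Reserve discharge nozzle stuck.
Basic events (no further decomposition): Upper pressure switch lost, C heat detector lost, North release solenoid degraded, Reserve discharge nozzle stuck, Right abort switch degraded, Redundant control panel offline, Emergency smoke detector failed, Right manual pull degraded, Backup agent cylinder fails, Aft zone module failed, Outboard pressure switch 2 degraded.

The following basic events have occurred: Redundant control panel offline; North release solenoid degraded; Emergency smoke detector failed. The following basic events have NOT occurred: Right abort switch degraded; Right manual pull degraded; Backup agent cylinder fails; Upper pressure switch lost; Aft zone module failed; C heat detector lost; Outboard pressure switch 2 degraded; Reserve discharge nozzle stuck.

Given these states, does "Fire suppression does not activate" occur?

No

Agent supply down [AND]: North release solenoid degraded=occurs, Reserve discharge nozzle stuck=not → not all inputs occur → does not occur.
Manual path unavailable [OR]: Upper pressure switch lost=not, C heat detector lost=not, Agent supply down=not → no input occurs → does not occur.
Zone A inoperative [AND]: Right abort switch degraded=not, Redundant control panel offline=occurs, Emergency smoke detector failed=occurs, Right manual pull degraded=not → not all inputs occur → does not occur.
Detection loop inoperative [OR]: Zone A inoperative=not, Backup agent cylinder fails=not, Aft zone module failed=not, Outboard pressure switch 2 degraded=not → no input occurs → does not occur.
Fire suppression does not activate [OR]: Manual path unavailable=not, Detection loop inoperative=not → no input occurs → does not occur.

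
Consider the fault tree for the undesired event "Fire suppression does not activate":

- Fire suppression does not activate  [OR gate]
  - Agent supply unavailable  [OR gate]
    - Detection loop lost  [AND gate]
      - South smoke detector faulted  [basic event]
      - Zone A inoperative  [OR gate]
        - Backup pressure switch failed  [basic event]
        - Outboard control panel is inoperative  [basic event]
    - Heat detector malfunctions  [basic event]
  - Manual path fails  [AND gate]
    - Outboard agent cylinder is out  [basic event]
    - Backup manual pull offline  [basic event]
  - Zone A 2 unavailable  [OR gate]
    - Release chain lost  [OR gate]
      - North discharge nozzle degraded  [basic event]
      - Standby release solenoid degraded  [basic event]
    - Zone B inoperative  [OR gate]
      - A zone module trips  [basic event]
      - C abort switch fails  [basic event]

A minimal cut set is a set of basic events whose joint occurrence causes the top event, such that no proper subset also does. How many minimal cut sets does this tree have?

Zone A inoperative [OR]: union of children's cut sets → 2 cut set(s).
Detection loop lost [AND]: one cut set from each child combined → 1 × 2 = 2 cut set(s).
Agent supply unavailable [OR]: union of children's cut sets → 3 cut set(s).
Manual path fails [AND]: one cut set from each child combined → 1 × 1 = 1 cut set(s).
Release chain lost [OR]: union of children's cut sets → 2 cut set(s).
Zone B inoperative [OR]: union of children's cut sets → 2 cut set(s).
Zone A 2 unavailable [OR]: union of children's cut sets → 4 cut set(s).
Fire suppression does not activate [OR]: union of children's cut sets → 8 cut set(s).
Minimal cut sets: {Backup pressure switch failed, South smoke detector faulted}; {Outboard control panel is inoperative, South smoke detector faulted}; {Heat detector malfunctions}; {Backup manual pull offline, Outboard agent cylinder is out}; {North discharge nozzle degraded}; {Standby release solenoid degraded}; {A zone module trips}; {C abort switch fails}.

8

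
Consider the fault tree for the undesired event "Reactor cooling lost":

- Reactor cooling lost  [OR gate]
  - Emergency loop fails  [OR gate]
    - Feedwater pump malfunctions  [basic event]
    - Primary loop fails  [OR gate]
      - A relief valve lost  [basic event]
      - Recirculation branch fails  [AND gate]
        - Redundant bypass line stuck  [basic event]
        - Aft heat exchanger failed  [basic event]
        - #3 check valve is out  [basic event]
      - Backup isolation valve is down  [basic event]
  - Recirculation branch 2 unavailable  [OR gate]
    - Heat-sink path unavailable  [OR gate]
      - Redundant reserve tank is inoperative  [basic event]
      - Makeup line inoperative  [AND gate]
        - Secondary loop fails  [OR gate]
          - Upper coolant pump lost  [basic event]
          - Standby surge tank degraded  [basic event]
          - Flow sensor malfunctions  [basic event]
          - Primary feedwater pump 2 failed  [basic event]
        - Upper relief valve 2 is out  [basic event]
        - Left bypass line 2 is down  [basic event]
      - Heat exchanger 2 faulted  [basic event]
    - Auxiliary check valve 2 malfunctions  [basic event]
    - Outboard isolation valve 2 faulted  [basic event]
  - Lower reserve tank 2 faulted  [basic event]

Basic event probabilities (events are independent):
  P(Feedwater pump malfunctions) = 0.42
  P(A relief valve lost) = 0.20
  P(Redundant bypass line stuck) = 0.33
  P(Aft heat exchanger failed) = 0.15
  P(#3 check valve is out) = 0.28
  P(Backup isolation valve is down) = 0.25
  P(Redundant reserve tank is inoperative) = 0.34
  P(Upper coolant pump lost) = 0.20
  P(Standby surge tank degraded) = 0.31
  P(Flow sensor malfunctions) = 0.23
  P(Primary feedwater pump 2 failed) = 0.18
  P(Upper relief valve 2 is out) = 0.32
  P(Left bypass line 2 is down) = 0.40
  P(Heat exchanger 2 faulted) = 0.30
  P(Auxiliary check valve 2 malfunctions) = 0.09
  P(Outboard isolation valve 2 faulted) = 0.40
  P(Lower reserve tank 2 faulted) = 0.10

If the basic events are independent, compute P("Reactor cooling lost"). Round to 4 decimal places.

0.9286

P(Recirculation branch fails) [AND] = 0.33 × 0.15 × 0.28 = 0.013860
P(Primary loop fails) [OR] = 1 − (1−0.20) × (1−0.013860) × (1−0.25) = 0.408316
P(Emergency loop fails) [OR] = 1 − (1−0.42) × (1−0.408316) = 0.656823
P(Secondary loop fails) [OR] = 1 − (1−0.20) × (1−0.31) × (1−0.23) × (1−0.18) = 0.651467
P(Makeup line inoperative) [AND] = 0.651467 × 0.32 × 0.40 = 0.083388
P(Heat-sink path unavailable) [OR] = 1 − (1−0.34) × (1−0.083388) × (1−0.30) = 0.576525
P(Recirculation branch 2 unavailable) [OR] = 1 − (1−0.576525) × (1−0.09) × (1−0.40) = 0.768783
P(Reactor cooling lost) [OR] = 1 − (1−0.656823) × (1−0.768783) × (1−0.10) = 0.928586
Rounded to 4 decimal places: P(Reactor cooling lost) ≈ 0.9286.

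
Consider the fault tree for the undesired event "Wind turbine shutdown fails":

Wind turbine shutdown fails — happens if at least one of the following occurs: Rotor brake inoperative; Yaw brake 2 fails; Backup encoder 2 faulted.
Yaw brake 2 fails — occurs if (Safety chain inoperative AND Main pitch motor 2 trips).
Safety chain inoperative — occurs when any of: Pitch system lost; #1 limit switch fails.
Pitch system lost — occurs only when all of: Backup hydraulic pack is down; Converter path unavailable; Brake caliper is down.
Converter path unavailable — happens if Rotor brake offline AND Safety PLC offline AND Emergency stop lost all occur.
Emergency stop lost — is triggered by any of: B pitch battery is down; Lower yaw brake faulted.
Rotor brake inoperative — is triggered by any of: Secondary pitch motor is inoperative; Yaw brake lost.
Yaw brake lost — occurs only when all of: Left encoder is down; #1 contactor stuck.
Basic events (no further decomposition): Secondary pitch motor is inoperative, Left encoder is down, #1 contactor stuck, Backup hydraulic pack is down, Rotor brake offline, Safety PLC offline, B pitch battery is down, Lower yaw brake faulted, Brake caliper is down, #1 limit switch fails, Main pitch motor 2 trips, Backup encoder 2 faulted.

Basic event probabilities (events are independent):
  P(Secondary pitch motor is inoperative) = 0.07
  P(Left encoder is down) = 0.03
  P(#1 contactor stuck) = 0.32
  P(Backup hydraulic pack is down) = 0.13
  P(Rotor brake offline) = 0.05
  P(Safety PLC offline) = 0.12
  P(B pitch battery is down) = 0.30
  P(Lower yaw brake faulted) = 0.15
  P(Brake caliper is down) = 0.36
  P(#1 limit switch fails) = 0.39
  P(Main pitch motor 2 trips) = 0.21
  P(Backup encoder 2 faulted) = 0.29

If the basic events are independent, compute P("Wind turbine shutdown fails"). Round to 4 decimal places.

0.3996

P(Yaw brake lost) [AND] = 0.03 × 0.32 = 0.009600
P(Rotor brake inoperative) [OR] = 1 − (1−0.07) × (1−0.009600) = 0.078928
P(Emergency stop lost) [OR] = 1 − (1−0.30) × (1−0.15) = 0.405000
P(Converter path unavailable) [AND] = 0.05 × 0.12 × 0.405000 = 0.002430
P(Pitch system lost) [AND] = 0.13 × 0.002430 × 0.36 = 0.000114
P(Safety chain inoperative) [OR] = 1 − (1−0.000114) × (1−0.39) = 0.390070
P(Yaw brake 2 fails) [AND] = 0.390070 × 0.21 = 0.081915
P(Wind turbine shutdown fails) [OR] = 1 − (1−0.078928) × (1−0.081915) × (1−0.29) = 0.399608
Rounded to 4 decimal places: P(Wind turbine shutdown fails) ≈ 0.3996.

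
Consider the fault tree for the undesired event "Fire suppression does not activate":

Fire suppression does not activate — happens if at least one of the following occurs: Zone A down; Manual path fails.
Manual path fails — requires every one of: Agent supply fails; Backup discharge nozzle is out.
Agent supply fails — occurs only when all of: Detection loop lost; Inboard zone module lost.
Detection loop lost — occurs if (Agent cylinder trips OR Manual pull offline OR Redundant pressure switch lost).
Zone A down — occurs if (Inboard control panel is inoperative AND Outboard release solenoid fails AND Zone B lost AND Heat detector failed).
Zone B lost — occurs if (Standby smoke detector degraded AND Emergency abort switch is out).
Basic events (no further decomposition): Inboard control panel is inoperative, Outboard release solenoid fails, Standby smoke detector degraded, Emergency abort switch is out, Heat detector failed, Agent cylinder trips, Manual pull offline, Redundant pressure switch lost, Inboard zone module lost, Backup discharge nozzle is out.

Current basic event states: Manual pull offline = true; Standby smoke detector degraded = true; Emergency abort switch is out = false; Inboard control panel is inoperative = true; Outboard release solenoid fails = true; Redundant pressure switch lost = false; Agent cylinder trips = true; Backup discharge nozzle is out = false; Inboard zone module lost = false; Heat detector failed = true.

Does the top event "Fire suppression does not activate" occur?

No

Zone B lost [AND]: Standby smoke detector degraded=occurs, Emergency abort switch is out=not → not all inputs occur → does not occur.
Zone A down [AND]: Inboard control panel is inoperative=occurs, Outboard release solenoid fails=occurs, Zone B lost=not, Heat detector failed=occurs → not all inputs occur → does not occur.
Detection loop lost [OR]: Agent cylinder trips=occurs, Manual pull offline=occurs, Redundant pressure switch lost=not → at least one input occurs → occurs.
Agent supply fails [AND]: Detection loop lost=occurs, Inboard zone module lost=not → not all inputs occur → does not occur.
Manual path fails [AND]: Agent supply fails=not, Backup discharge nozzle is out=not → not all inputs occur → does not occur.
Fire suppression does not activate [OR]: Zone A down=not, Manual path fails=not → no input occurs → does not occur.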